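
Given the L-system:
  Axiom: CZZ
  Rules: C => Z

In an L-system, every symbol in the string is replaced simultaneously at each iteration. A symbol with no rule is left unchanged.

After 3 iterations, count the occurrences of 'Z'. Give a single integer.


Answer: 3

Derivation:
Step 0: CZZ  (2 'Z')
Step 1: ZZZ  (3 'Z')
Step 2: ZZZ  (3 'Z')
Step 3: ZZZ  (3 'Z')


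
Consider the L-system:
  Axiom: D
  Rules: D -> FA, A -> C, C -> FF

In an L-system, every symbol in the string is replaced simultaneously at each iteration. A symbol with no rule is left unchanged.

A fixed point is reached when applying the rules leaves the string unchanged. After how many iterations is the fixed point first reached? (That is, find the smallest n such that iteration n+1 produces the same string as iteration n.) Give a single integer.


Answer: 3

Derivation:
Step 0: D
Step 1: FA
Step 2: FC
Step 3: FFF
Step 4: FFF  (unchanged — fixed point at step 3)


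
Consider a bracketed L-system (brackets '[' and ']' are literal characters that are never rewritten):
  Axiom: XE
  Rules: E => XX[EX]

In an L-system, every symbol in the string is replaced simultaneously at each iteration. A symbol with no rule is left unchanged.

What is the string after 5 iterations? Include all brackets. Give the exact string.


Answer: XXX[XX[XX[XX[XX[EX]X]X]X]X]

Derivation:
Step 0: XE
Step 1: XXX[EX]
Step 2: XXX[XX[EX]X]
Step 3: XXX[XX[XX[EX]X]X]
Step 4: XXX[XX[XX[XX[EX]X]X]X]
Step 5: XXX[XX[XX[XX[XX[EX]X]X]X]X]


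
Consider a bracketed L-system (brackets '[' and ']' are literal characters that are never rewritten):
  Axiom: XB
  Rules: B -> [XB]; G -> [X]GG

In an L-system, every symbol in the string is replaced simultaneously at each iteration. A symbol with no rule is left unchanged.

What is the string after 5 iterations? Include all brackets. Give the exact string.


Step 0: XB
Step 1: X[XB]
Step 2: X[X[XB]]
Step 3: X[X[X[XB]]]
Step 4: X[X[X[X[XB]]]]
Step 5: X[X[X[X[X[XB]]]]]

Answer: X[X[X[X[X[XB]]]]]


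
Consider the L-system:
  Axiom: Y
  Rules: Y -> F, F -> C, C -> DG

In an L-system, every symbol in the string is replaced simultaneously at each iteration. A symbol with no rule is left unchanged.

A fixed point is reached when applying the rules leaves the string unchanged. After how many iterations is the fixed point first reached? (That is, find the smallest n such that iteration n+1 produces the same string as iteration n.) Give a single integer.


Answer: 3

Derivation:
Step 0: Y
Step 1: F
Step 2: C
Step 3: DG
Step 4: DG  (unchanged — fixed point at step 3)


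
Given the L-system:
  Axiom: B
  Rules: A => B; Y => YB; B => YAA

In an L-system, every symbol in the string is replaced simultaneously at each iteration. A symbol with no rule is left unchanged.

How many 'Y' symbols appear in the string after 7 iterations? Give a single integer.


Answer: 57

Derivation:
Step 0: B  (0 'Y')
Step 1: YAA  (1 'Y')
Step 2: YBBB  (1 'Y')
Step 3: YBYAAYAAYAA  (4 'Y')
Step 4: YBYAAYBBBYBBBYBBB  (5 'Y')
Step 5: YBYAAYBBBYBYAAYAAYAAYBYAAYAAYAAYBYAAYAAYAA  (15 'Y')
Step 6: YBYAAYBBBYBYAAYAAYAAYBYAAYBBBYBBBYBBBYBYAAYBBBYBBBYBBBYBYAAYBBBYBBBYBBB  (22 'Y')
Step 7: YBYAAYBBBYBYAAYAAYAAYBYAAYBBBYBBBYBBBYBYAAYBBBYBYAAYAAYAAYBYAAYAAYAAYBYAAYAAYAAYBYAAYBBBYBYAAYAAYAAYBYAAYAAYAAYBYAAYAAYAAYBYAAYBBBYBYAAYAAYAAYBYAAYAAYAAYBYAAYAAYAA  (57 'Y')


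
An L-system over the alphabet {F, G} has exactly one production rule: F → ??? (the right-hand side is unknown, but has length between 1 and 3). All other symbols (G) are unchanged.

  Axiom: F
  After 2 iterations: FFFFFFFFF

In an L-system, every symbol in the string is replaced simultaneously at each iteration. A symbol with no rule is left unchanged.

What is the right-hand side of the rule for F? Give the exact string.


Trying F → FFF:
  Step 0: F
  Step 1: FFF
  Step 2: FFFFFFFFF
Matches the given result.

Answer: FFF


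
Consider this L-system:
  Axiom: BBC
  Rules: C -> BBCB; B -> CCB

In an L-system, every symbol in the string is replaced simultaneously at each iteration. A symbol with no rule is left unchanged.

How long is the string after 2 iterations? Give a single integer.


Step 0: length = 3
Step 1: length = 10
Step 2: length = 35

Answer: 35


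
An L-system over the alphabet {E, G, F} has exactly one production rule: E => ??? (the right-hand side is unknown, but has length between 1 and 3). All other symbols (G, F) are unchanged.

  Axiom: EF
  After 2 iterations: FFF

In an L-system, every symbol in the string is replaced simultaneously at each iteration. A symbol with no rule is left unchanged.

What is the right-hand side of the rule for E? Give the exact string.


Answer: FF

Derivation:
Trying E => FF:
  Step 0: EF
  Step 1: FFF
  Step 2: FFF
Matches the given result.


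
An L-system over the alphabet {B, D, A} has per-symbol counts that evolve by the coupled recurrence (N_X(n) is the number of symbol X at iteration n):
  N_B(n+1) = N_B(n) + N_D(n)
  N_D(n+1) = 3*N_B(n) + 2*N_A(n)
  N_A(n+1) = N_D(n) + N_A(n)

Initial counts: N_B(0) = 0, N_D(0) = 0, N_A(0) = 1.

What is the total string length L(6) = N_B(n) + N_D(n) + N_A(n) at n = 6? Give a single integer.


Answer: 433

Derivation:
Step 0: N_B=0, N_D=0, N_A=1, L=1
Step 1: N_B=0, N_D=2, N_A=1, L=3
Step 2: N_B=2, N_D=2, N_A=3, L=7
Step 3: N_B=4, N_D=12, N_A=5, L=21
Step 4: N_B=16, N_D=22, N_A=17, L=55
Step 5: N_B=38, N_D=82, N_A=39, L=159
Step 6: N_B=120, N_D=192, N_A=121, L=433


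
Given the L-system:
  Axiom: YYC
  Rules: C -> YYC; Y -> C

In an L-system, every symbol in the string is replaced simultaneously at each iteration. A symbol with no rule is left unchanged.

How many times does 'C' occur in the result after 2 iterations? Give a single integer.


Answer: 5

Derivation:
Step 0: YYC  (1 'C')
Step 1: CCYYC  (3 'C')
Step 2: YYCYYCCCYYC  (5 'C')


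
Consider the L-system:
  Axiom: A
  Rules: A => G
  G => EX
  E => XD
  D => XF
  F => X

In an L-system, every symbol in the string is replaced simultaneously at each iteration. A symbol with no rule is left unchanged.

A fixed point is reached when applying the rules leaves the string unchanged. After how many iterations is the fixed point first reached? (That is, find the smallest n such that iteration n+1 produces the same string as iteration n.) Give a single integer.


Step 0: A
Step 1: G
Step 2: EX
Step 3: XDX
Step 4: XXFX
Step 5: XXXX
Step 6: XXXX  (unchanged — fixed point at step 5)

Answer: 5


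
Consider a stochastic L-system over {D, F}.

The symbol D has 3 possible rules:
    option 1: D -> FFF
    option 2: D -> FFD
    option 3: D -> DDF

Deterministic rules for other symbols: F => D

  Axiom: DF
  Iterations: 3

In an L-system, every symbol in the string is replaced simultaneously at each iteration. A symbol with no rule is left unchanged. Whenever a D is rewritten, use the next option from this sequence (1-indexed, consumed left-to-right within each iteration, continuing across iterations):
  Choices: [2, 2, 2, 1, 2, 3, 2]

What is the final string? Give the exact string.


Answer: FFFFFDDDDDFDDFFD

Derivation:
Step 0: DF
Step 1: FFDD  (used choices [2])
Step 2: DDFFDFFD  (used choices [2, 2])
Step 3: FFFFFDDDDDFDDFFD  (used choices [1, 2, 3, 2])


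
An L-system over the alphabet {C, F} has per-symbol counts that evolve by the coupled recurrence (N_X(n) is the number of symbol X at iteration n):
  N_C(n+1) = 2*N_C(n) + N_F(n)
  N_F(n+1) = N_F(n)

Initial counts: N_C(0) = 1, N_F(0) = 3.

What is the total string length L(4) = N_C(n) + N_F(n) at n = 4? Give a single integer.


Answer: 64

Derivation:
Step 0: N_C=1, N_F=3, L=4
Step 1: N_C=5, N_F=3, L=8
Step 2: N_C=13, N_F=3, L=16
Step 3: N_C=29, N_F=3, L=32
Step 4: N_C=61, N_F=3, L=64


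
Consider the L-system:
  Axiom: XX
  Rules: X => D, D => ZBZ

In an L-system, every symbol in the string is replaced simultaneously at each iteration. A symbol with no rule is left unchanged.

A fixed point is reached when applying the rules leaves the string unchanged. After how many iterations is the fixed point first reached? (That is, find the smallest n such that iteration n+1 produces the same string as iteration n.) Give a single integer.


Answer: 2

Derivation:
Step 0: XX
Step 1: DD
Step 2: ZBZZBZ
Step 3: ZBZZBZ  (unchanged — fixed point at step 2)


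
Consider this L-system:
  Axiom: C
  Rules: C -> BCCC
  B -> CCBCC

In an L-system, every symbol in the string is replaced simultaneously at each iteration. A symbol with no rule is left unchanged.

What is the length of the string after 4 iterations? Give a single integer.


Answer: 305

Derivation:
Step 0: length = 1
Step 1: length = 4
Step 2: length = 17
Step 3: length = 72
Step 4: length = 305


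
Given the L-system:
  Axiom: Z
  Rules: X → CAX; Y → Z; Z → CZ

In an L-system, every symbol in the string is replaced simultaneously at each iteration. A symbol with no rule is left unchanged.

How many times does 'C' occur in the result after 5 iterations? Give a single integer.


Step 0: Z  (0 'C')
Step 1: CZ  (1 'C')
Step 2: CCZ  (2 'C')
Step 3: CCCZ  (3 'C')
Step 4: CCCCZ  (4 'C')
Step 5: CCCCCZ  (5 'C')

Answer: 5


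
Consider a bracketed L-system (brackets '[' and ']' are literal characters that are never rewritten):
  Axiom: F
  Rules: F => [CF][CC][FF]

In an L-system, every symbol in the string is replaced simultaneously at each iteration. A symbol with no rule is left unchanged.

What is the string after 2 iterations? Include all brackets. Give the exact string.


Answer: [C[CF][CC][FF]][CC][[CF][CC][FF][CF][CC][FF]]

Derivation:
Step 0: F
Step 1: [CF][CC][FF]
Step 2: [C[CF][CC][FF]][CC][[CF][CC][FF][CF][CC][FF]]


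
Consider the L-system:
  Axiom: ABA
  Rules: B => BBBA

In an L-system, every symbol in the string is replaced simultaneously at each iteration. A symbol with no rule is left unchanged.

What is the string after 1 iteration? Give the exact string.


Answer: ABBBAA

Derivation:
Step 0: ABA
Step 1: ABBBAA


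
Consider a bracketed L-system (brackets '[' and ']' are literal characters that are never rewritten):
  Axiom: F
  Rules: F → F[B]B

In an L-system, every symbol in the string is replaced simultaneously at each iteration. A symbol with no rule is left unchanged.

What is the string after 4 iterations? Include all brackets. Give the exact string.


Answer: F[B]B[B]B[B]B[B]B

Derivation:
Step 0: F
Step 1: F[B]B
Step 2: F[B]B[B]B
Step 3: F[B]B[B]B[B]B
Step 4: F[B]B[B]B[B]B[B]B


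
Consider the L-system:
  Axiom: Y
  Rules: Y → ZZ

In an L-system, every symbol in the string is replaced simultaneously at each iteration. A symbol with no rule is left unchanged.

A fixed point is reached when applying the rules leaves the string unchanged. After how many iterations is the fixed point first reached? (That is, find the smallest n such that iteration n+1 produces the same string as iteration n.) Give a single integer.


Step 0: Y
Step 1: ZZ
Step 2: ZZ  (unchanged — fixed point at step 1)

Answer: 1


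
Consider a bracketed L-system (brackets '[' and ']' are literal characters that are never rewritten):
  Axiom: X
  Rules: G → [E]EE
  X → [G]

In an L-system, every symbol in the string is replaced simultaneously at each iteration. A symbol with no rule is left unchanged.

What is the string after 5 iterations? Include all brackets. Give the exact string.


Step 0: X
Step 1: [G]
Step 2: [[E]EE]
Step 3: [[E]EE]
Step 4: [[E]EE]
Step 5: [[E]EE]

Answer: [[E]EE]


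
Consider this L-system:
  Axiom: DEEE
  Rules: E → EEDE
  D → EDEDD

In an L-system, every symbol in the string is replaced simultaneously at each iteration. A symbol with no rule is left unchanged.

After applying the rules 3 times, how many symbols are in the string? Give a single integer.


Step 0: length = 4
Step 1: length = 17
Step 2: length = 74
Step 3: length = 325

Answer: 325


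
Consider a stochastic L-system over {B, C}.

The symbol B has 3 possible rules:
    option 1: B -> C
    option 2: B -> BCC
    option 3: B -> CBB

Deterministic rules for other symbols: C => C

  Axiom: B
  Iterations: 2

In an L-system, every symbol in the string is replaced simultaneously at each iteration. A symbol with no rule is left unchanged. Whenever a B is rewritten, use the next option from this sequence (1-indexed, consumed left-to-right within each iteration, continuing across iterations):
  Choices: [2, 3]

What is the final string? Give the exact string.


Step 0: B
Step 1: BCC  (used choices [2])
Step 2: CBBCC  (used choices [3])

Answer: CBBCC


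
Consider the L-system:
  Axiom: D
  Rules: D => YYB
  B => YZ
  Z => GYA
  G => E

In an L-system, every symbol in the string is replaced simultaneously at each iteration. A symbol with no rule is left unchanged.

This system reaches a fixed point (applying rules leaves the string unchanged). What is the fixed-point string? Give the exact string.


Answer: YYYEYA

Derivation:
Step 0: D
Step 1: YYB
Step 2: YYYZ
Step 3: YYYGYA
Step 4: YYYEYA
Step 5: YYYEYA  (unchanged — fixed point at step 4)


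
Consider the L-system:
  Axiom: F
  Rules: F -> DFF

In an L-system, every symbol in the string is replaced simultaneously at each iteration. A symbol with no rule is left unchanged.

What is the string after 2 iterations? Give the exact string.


Step 0: F
Step 1: DFF
Step 2: DDFFDFF

Answer: DDFFDFF


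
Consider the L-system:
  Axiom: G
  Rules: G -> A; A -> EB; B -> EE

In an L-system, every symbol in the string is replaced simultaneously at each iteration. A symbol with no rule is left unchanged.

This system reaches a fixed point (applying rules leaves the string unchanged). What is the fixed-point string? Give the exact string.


Step 0: G
Step 1: A
Step 2: EB
Step 3: EEE
Step 4: EEE  (unchanged — fixed point at step 3)

Answer: EEE


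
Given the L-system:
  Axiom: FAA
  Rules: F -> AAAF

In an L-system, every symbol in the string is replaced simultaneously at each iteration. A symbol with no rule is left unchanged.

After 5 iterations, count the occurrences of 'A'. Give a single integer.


Step 0: FAA  (2 'A')
Step 1: AAAFAA  (5 'A')
Step 2: AAAAAAFAA  (8 'A')
Step 3: AAAAAAAAAFAA  (11 'A')
Step 4: AAAAAAAAAAAAFAA  (14 'A')
Step 5: AAAAAAAAAAAAAAAFAA  (17 'A')

Answer: 17


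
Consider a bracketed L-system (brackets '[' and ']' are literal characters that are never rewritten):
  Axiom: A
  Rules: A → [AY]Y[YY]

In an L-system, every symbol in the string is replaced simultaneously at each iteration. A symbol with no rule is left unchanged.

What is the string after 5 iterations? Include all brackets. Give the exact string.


Step 0: A
Step 1: [AY]Y[YY]
Step 2: [[AY]Y[YY]Y]Y[YY]
Step 3: [[[AY]Y[YY]Y]Y[YY]Y]Y[YY]
Step 4: [[[[AY]Y[YY]Y]Y[YY]Y]Y[YY]Y]Y[YY]
Step 5: [[[[[AY]Y[YY]Y]Y[YY]Y]Y[YY]Y]Y[YY]Y]Y[YY]

Answer: [[[[[AY]Y[YY]Y]Y[YY]Y]Y[YY]Y]Y[YY]Y]Y[YY]


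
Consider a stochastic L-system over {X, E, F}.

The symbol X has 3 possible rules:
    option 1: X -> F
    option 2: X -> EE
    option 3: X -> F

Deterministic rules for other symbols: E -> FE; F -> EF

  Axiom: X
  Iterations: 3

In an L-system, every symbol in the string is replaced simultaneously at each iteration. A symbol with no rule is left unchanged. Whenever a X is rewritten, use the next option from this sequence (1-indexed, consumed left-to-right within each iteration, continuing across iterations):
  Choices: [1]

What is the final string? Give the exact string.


Step 0: X
Step 1: F  (used choices [1])
Step 2: EF  (used choices [])
Step 3: FEEF  (used choices [])

Answer: FEEF


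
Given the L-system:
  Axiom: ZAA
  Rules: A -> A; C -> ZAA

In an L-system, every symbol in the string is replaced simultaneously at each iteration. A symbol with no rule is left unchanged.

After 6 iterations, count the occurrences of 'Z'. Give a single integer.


Answer: 1

Derivation:
Step 0: ZAA  (1 'Z')
Step 1: ZAA  (1 'Z')
Step 2: ZAA  (1 'Z')
Step 3: ZAA  (1 'Z')
Step 4: ZAA  (1 'Z')
Step 5: ZAA  (1 'Z')
Step 6: ZAA  (1 'Z')


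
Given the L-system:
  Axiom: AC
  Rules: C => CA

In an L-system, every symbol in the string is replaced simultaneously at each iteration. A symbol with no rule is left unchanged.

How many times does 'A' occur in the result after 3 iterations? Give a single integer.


Answer: 4

Derivation:
Step 0: AC  (1 'A')
Step 1: ACA  (2 'A')
Step 2: ACAA  (3 'A')
Step 3: ACAAA  (4 'A')


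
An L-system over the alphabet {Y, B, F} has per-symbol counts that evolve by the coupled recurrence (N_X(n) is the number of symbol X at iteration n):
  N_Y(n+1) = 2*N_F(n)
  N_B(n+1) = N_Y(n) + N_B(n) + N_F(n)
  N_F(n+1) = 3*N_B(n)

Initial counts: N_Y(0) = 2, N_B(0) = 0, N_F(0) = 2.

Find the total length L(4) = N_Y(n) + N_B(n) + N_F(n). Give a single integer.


Step 0: N_Y=2, N_B=0, N_F=2, L=4
Step 1: N_Y=4, N_B=4, N_F=0, L=8
Step 2: N_Y=0, N_B=8, N_F=12, L=20
Step 3: N_Y=24, N_B=20, N_F=24, L=68
Step 4: N_Y=48, N_B=68, N_F=60, L=176

Answer: 176


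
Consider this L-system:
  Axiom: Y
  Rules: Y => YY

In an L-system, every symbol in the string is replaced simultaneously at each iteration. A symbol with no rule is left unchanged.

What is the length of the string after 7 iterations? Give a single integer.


Step 0: length = 1
Step 1: length = 2
Step 2: length = 4
Step 3: length = 8
Step 4: length = 16
Step 5: length = 32
Step 6: length = 64
Step 7: length = 128

Answer: 128


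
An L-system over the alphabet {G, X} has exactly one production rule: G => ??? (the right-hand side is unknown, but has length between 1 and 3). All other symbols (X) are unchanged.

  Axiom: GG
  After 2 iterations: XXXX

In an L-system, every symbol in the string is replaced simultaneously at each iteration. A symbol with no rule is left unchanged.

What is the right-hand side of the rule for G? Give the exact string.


Answer: XX

Derivation:
Trying G => XX:
  Step 0: GG
  Step 1: XXXX
  Step 2: XXXX
Matches the given result.


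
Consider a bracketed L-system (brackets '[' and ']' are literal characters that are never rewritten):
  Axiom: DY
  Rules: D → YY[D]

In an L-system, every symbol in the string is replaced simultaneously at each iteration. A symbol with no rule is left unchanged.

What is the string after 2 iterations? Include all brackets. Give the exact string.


Answer: YY[YY[D]]Y

Derivation:
Step 0: DY
Step 1: YY[D]Y
Step 2: YY[YY[D]]Y


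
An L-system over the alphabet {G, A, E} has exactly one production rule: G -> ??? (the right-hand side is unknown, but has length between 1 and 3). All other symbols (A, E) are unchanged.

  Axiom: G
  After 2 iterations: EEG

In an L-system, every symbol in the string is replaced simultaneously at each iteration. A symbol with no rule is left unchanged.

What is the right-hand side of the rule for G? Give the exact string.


Trying G -> EG:
  Step 0: G
  Step 1: EG
  Step 2: EEG
Matches the given result.

Answer: EG


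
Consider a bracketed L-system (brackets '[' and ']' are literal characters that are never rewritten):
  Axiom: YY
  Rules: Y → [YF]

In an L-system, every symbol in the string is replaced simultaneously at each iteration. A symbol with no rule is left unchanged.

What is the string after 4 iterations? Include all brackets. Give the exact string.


Answer: [[[[YF]F]F]F][[[[YF]F]F]F]

Derivation:
Step 0: YY
Step 1: [YF][YF]
Step 2: [[YF]F][[YF]F]
Step 3: [[[YF]F]F][[[YF]F]F]
Step 4: [[[[YF]F]F]F][[[[YF]F]F]F]


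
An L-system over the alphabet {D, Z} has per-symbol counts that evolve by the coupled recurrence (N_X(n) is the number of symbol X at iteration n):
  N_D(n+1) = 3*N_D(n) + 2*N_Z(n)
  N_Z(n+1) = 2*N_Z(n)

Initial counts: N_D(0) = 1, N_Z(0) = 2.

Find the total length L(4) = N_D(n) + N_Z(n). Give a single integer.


Step 0: N_D=1, N_Z=2, L=3
Step 1: N_D=7, N_Z=4, L=11
Step 2: N_D=29, N_Z=8, L=37
Step 3: N_D=103, N_Z=16, L=119
Step 4: N_D=341, N_Z=32, L=373

Answer: 373


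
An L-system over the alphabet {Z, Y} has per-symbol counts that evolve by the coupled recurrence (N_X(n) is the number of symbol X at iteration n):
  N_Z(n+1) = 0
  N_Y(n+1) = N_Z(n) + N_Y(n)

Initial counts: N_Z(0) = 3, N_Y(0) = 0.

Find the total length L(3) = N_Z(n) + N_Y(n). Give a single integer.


Answer: 3

Derivation:
Step 0: N_Z=3, N_Y=0, L=3
Step 1: N_Z=0, N_Y=3, L=3
Step 2: N_Z=0, N_Y=3, L=3
Step 3: N_Z=0, N_Y=3, L=3


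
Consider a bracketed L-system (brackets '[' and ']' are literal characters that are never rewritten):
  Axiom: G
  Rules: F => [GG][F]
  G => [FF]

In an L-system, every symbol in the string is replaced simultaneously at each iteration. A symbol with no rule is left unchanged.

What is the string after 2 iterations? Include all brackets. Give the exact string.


Answer: [[GG][F][GG][F]]

Derivation:
Step 0: G
Step 1: [FF]
Step 2: [[GG][F][GG][F]]


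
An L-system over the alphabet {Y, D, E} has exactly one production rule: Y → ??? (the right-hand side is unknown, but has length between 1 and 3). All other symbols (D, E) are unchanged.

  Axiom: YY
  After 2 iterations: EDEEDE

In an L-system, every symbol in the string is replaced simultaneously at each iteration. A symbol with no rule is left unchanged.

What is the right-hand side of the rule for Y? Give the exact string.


Trying Y → EDE:
  Step 0: YY
  Step 1: EDEEDE
  Step 2: EDEEDE
Matches the given result.

Answer: EDE


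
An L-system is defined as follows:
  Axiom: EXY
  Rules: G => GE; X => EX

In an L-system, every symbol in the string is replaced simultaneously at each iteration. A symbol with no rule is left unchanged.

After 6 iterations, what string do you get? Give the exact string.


Step 0: EXY
Step 1: EEXY
Step 2: EEEXY
Step 3: EEEEXY
Step 4: EEEEEXY
Step 5: EEEEEEXY
Step 6: EEEEEEEXY

Answer: EEEEEEEXY


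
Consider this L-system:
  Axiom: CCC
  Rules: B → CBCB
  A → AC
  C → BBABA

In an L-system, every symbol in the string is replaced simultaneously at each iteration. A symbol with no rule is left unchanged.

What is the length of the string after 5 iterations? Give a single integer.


Answer: 2994

Derivation:
Step 0: length = 3
Step 1: length = 15
Step 2: length = 48
Step 3: length = 204
Step 4: length = 750
Step 5: length = 2994


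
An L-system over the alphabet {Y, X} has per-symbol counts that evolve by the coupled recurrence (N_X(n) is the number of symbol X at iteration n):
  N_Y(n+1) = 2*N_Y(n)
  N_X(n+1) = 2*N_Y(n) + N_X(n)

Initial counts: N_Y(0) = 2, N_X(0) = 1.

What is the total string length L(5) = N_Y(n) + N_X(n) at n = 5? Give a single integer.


Answer: 189

Derivation:
Step 0: N_Y=2, N_X=1, L=3
Step 1: N_Y=4, N_X=5, L=9
Step 2: N_Y=8, N_X=13, L=21
Step 3: N_Y=16, N_X=29, L=45
Step 4: N_Y=32, N_X=61, L=93
Step 5: N_Y=64, N_X=125, L=189


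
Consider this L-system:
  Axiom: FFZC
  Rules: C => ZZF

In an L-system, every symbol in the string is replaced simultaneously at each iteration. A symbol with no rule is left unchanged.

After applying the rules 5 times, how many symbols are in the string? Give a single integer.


Answer: 6

Derivation:
Step 0: length = 4
Step 1: length = 6
Step 2: length = 6
Step 3: length = 6
Step 4: length = 6
Step 5: length = 6


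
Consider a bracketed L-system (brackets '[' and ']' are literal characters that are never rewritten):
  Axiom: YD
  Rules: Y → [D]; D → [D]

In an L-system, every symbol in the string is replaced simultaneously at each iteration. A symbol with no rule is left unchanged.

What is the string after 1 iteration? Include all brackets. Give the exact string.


Step 0: YD
Step 1: [D][D]

Answer: [D][D]


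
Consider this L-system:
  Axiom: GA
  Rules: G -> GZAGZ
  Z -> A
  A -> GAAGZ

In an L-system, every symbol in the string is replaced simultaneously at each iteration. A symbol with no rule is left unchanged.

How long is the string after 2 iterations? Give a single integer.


Answer: 38

Derivation:
Step 0: length = 2
Step 1: length = 10
Step 2: length = 38


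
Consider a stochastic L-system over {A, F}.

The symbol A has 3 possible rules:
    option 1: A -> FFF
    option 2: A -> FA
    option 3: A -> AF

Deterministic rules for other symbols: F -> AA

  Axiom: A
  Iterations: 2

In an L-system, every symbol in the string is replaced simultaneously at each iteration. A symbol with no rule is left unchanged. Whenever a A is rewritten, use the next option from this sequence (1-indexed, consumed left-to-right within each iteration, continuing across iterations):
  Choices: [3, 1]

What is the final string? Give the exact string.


Step 0: A
Step 1: AF  (used choices [3])
Step 2: FFFAA  (used choices [1])

Answer: FFFAA


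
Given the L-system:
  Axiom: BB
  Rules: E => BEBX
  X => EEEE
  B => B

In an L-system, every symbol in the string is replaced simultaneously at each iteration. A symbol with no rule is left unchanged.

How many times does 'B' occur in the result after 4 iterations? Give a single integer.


Answer: 2

Derivation:
Step 0: BB  (2 'B')
Step 1: BB  (2 'B')
Step 2: BB  (2 'B')
Step 3: BB  (2 'B')
Step 4: BB  (2 'B')


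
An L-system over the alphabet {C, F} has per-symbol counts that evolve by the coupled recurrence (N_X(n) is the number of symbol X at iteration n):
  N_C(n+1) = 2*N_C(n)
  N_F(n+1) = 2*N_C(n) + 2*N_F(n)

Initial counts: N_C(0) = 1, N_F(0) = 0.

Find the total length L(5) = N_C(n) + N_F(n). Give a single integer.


Answer: 192

Derivation:
Step 0: N_C=1, N_F=0, L=1
Step 1: N_C=2, N_F=2, L=4
Step 2: N_C=4, N_F=8, L=12
Step 3: N_C=8, N_F=24, L=32
Step 4: N_C=16, N_F=64, L=80
Step 5: N_C=32, N_F=160, L=192


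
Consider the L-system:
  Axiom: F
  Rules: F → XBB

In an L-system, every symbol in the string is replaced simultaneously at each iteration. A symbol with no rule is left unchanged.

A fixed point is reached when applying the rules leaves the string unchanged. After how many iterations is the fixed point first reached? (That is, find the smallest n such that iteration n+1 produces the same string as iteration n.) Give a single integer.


Step 0: F
Step 1: XBB
Step 2: XBB  (unchanged — fixed point at step 1)

Answer: 1


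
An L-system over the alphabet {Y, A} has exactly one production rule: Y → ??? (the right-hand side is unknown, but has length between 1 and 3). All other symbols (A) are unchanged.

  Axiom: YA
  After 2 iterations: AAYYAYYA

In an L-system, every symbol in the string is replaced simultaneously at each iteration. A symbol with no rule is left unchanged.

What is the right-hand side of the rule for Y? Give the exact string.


Answer: AYY

Derivation:
Trying Y → AYY:
  Step 0: YA
  Step 1: AYYA
  Step 2: AAYYAYYA
Matches the given result.


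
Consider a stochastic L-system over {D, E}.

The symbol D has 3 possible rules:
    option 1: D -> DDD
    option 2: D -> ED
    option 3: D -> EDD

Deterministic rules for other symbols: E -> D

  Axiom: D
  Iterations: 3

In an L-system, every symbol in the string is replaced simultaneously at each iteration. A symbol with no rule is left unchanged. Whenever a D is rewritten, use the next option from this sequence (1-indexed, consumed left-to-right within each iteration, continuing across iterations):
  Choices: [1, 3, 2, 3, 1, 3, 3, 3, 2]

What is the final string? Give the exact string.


Answer: DDDDEDDDEDDDEDDED

Derivation:
Step 0: D
Step 1: DDD  (used choices [1])
Step 2: EDDEDEDD  (used choices [3, 2, 3])
Step 3: DDDDEDDDEDDDEDDED  (used choices [1, 3, 3, 3, 2])


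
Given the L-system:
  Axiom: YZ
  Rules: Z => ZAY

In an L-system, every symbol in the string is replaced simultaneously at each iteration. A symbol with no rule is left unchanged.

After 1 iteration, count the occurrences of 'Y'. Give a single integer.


Step 0: YZ  (1 'Y')
Step 1: YZAY  (2 'Y')

Answer: 2


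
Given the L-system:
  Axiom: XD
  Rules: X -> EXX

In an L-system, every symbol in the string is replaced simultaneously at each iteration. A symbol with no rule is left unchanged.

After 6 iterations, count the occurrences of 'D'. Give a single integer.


Step 0: XD  (1 'D')
Step 1: EXXD  (1 'D')
Step 2: EEXXEXXD  (1 'D')
Step 3: EEEXXEXXEEXXEXXD  (1 'D')
Step 4: EEEEXXEXXEEXXEXXEEEXXEXXEEXXEXXD  (1 'D')
Step 5: EEEEEXXEXXEEXXEXXEEEXXEXXEEXXEXXEEEEXXEXXEEXXEXXEEEXXEXXEEXXEXXD  (1 'D')
Step 6: EEEEEEXXEXXEEXXEXXEEEXXEXXEEXXEXXEEEEXXEXXEEXXEXXEEEXXEXXEEXXEXXEEEEEXXEXXEEXXEXXEEEXXEXXEEXXEXXEEEEXXEXXEEXXEXXEEEXXEXXEEXXEXXD  (1 'D')

Answer: 1


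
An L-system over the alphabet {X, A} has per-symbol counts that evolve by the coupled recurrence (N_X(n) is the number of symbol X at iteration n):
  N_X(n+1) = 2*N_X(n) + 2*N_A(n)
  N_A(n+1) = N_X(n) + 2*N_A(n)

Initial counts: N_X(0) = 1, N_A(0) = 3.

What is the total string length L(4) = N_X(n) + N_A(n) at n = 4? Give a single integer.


Step 0: N_X=1, N_A=3, L=4
Step 1: N_X=8, N_A=7, L=15
Step 2: N_X=30, N_A=22, L=52
Step 3: N_X=104, N_A=74, L=178
Step 4: N_X=356, N_A=252, L=608

Answer: 608


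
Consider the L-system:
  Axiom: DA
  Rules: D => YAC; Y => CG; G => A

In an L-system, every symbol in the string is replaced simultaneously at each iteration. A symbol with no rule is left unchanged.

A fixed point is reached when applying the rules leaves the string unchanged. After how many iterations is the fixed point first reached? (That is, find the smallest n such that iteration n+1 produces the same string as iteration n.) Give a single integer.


Step 0: DA
Step 1: YACA
Step 2: CGACA
Step 3: CAACA
Step 4: CAACA  (unchanged — fixed point at step 3)

Answer: 3


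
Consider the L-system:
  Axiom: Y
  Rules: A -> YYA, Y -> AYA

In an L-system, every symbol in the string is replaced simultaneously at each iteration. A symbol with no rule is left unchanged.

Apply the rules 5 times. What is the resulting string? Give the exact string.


Answer: AYAAYAYYAYYAAYAYYAAYAAYAYYAAYAAYAYYAYYAAYAYYAAYAAYAYYAYYAAYAYYAYYAAYAYYAAYAAYAYYAYYAAYAYYAYYAAYAYYAAYAAYAYYAAYAAYAYYAYYAAYAYYAAYAAYAYYAYYAAYAYYAYYAAYAYYAAYAAYAYYAAYAAYAYYAYYAAYAYYAAYAAYAYYAAYAAYAYYAYYAAYAYYAAYAAYAYYAYYAAYAYYAYYAAYAYYAAYAAYAYYA

Derivation:
Step 0: Y
Step 1: AYA
Step 2: YYAAYAYYA
Step 3: AYAAYAYYAYYAAYAYYAAYAAYAYYA
Step 4: YYAAYAYYAYYAAYAYYAAYAAYAYYAAYAAYAYYAYYAAYAYYAAYAAYAYYAYYAAYAYYAYYAAYAYYAAYAAYAYYA
Step 5: AYAAYAYYAYYAAYAYYAAYAAYAYYAAYAAYAYYAYYAAYAYYAAYAAYAYYAYYAAYAYYAYYAAYAYYAAYAAYAYYAYYAAYAYYAYYAAYAYYAAYAAYAYYAAYAAYAYYAYYAAYAYYAAYAAYAYYAYYAAYAYYAYYAAYAYYAAYAAYAYYAAYAAYAYYAYYAAYAYYAAYAAYAYYAAYAAYAYYAYYAAYAYYAAYAAYAYYAYYAAYAYYAYYAAYAYYAAYAAYAYYA


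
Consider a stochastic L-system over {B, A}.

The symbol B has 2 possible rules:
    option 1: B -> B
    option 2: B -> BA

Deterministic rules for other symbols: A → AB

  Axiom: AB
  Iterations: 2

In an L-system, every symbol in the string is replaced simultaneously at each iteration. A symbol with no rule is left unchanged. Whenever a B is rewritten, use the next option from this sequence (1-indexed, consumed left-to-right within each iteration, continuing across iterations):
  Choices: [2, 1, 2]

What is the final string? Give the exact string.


Answer: ABBBAAB

Derivation:
Step 0: AB
Step 1: ABBA  (used choices [2])
Step 2: ABBBAAB  (used choices [1, 2])


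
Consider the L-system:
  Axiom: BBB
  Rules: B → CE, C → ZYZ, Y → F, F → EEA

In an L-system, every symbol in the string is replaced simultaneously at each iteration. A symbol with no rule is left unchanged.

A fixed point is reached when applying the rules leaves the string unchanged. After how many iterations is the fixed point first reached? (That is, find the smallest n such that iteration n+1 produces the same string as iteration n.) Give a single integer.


Answer: 4

Derivation:
Step 0: BBB
Step 1: CECECE
Step 2: ZYZEZYZEZYZE
Step 3: ZFZEZFZEZFZE
Step 4: ZEEAZEZEEAZEZEEAZE
Step 5: ZEEAZEZEEAZEZEEAZE  (unchanged — fixed point at step 4)


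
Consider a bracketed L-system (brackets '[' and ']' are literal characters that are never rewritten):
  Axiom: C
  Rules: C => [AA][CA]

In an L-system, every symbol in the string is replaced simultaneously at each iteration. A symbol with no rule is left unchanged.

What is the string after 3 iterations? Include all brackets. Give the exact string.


Answer: [AA][[AA][[AA][CA]A]A]

Derivation:
Step 0: C
Step 1: [AA][CA]
Step 2: [AA][[AA][CA]A]
Step 3: [AA][[AA][[AA][CA]A]A]


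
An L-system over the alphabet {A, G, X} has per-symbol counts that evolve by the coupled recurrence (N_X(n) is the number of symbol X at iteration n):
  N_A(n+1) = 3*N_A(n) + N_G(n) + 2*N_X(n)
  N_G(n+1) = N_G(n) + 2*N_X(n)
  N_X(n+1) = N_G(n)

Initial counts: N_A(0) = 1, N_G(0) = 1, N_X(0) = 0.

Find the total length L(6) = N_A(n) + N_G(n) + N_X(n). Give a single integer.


Step 0: N_A=1, N_G=1, N_X=0, L=2
Step 1: N_A=4, N_G=1, N_X=1, L=6
Step 2: N_A=15, N_G=3, N_X=1, L=19
Step 3: N_A=50, N_G=5, N_X=3, L=58
Step 4: N_A=161, N_G=11, N_X=5, L=177
Step 5: N_A=504, N_G=21, N_X=11, L=536
Step 6: N_A=1555, N_G=43, N_X=21, L=1619

Answer: 1619


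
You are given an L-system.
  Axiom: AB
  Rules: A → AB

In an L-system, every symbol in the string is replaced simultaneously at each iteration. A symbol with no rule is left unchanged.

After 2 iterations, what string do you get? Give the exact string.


Step 0: AB
Step 1: ABB
Step 2: ABBB

Answer: ABBB


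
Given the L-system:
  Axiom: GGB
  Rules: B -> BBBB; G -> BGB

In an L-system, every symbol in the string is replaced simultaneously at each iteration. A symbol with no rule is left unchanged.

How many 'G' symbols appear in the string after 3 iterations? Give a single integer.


Answer: 2

Derivation:
Step 0: GGB  (2 'G')
Step 1: BGBBGBBBBB  (2 'G')
Step 2: BBBBBGBBBBBBBBBBGBBBBBBBBBBBBBBBBBBBBB  (2 'G')
Step 3: BBBBBBBBBBBBBBBBBBBBBGBBBBBBBBBBBBBBBBBBBBBBBBBBBBBBBBBBBBBBBBBBGBBBBBBBBBBBBBBBBBBBBBBBBBBBBBBBBBBBBBBBBBBBBBBBBBBBBBBBBBBBBBBBBBBBBBBBBBBBBBBBBBBBBB  (2 'G')


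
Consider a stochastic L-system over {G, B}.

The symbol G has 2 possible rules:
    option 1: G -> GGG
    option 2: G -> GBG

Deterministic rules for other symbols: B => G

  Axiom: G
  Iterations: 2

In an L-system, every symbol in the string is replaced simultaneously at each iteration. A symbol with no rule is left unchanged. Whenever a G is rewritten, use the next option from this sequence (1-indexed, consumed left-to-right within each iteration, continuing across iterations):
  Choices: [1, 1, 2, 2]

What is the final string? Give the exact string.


Step 0: G
Step 1: GGG  (used choices [1])
Step 2: GGGGBGGBG  (used choices [1, 2, 2])

Answer: GGGGBGGBG


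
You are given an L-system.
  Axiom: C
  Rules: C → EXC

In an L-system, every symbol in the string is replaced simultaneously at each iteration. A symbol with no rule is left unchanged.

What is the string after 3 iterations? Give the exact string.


Answer: EXEXEXC

Derivation:
Step 0: C
Step 1: EXC
Step 2: EXEXC
Step 3: EXEXEXC


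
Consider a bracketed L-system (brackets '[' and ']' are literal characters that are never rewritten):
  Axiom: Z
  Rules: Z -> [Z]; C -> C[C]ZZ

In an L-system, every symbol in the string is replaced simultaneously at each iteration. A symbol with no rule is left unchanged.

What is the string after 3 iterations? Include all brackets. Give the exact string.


Step 0: Z
Step 1: [Z]
Step 2: [[Z]]
Step 3: [[[Z]]]

Answer: [[[Z]]]


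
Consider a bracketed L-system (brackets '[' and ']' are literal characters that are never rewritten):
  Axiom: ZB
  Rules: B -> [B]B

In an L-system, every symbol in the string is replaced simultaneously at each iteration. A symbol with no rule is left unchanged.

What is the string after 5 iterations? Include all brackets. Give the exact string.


Answer: Z[[[[[B]B][B]B][[B]B][B]B][[[B]B][B]B][[B]B][B]B][[[[B]B][B]B][[B]B][B]B][[[B]B][B]B][[B]B][B]B

Derivation:
Step 0: ZB
Step 1: Z[B]B
Step 2: Z[[B]B][B]B
Step 3: Z[[[B]B][B]B][[B]B][B]B
Step 4: Z[[[[B]B][B]B][[B]B][B]B][[[B]B][B]B][[B]B][B]B
Step 5: Z[[[[[B]B][B]B][[B]B][B]B][[[B]B][B]B][[B]B][B]B][[[[B]B][B]B][[B]B][B]B][[[B]B][B]B][[B]B][B]B


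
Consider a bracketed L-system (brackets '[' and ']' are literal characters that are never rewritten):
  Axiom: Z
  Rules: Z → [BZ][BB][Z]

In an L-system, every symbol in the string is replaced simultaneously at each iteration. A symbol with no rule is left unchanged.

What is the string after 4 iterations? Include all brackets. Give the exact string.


Answer: [B[B[B[BZ][BB][Z]][BB][[BZ][BB][Z]]][BB][[B[BZ][BB][Z]][BB][[BZ][BB][Z]]]][BB][[B[B[BZ][BB][Z]][BB][[BZ][BB][Z]]][BB][[B[BZ][BB][Z]][BB][[BZ][BB][Z]]]]

Derivation:
Step 0: Z
Step 1: [BZ][BB][Z]
Step 2: [B[BZ][BB][Z]][BB][[BZ][BB][Z]]
Step 3: [B[B[BZ][BB][Z]][BB][[BZ][BB][Z]]][BB][[B[BZ][BB][Z]][BB][[BZ][BB][Z]]]
Step 4: [B[B[B[BZ][BB][Z]][BB][[BZ][BB][Z]]][BB][[B[BZ][BB][Z]][BB][[BZ][BB][Z]]]][BB][[B[B[BZ][BB][Z]][BB][[BZ][BB][Z]]][BB][[B[BZ][BB][Z]][BB][[BZ][BB][Z]]]]


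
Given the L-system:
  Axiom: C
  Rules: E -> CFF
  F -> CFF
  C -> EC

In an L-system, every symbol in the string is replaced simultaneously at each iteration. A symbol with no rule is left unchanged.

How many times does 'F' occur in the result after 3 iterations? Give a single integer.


Step 0: C  (0 'F')
Step 1: EC  (0 'F')
Step 2: CFFEC  (2 'F')
Step 3: ECCFFCFFCFFEC  (6 'F')

Answer: 6


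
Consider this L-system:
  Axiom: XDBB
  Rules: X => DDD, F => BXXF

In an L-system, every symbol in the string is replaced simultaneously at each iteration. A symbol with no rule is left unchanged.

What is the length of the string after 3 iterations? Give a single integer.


Step 0: length = 4
Step 1: length = 6
Step 2: length = 6
Step 3: length = 6

Answer: 6


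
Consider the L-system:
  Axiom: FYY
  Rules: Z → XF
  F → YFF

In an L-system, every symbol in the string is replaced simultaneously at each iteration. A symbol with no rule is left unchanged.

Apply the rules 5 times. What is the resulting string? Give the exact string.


Answer: YYYYYFFYFFYYFFYFFYYYFFYFFYYFFYFFYYYYFFYFFYYFFYFFYYYFFYFFYYFFYFFYY

Derivation:
Step 0: FYY
Step 1: YFFYY
Step 2: YYFFYFFYY
Step 3: YYYFFYFFYYFFYFFYY
Step 4: YYYYFFYFFYYFFYFFYYYFFYFFYYFFYFFYY
Step 5: YYYYYFFYFFYYFFYFFYYYFFYFFYYFFYFFYYYYFFYFFYYFFYFFYYYFFYFFYYFFYFFYY


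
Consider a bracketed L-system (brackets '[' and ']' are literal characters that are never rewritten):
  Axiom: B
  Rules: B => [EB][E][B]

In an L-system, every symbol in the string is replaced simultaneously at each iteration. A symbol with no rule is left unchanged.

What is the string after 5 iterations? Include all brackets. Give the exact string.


Step 0: B
Step 1: [EB][E][B]
Step 2: [E[EB][E][B]][E][[EB][E][B]]
Step 3: [E[E[EB][E][B]][E][[EB][E][B]]][E][[E[EB][E][B]][E][[EB][E][B]]]
Step 4: [E[E[E[EB][E][B]][E][[EB][E][B]]][E][[E[EB][E][B]][E][[EB][E][B]]]][E][[E[E[EB][E][B]][E][[EB][E][B]]][E][[E[EB][E][B]][E][[EB][E][B]]]]
Step 5: [E[E[E[E[EB][E][B]][E][[EB][E][B]]][E][[E[EB][E][B]][E][[EB][E][B]]]][E][[E[E[EB][E][B]][E][[EB][E][B]]][E][[E[EB][E][B]][E][[EB][E][B]]]]][E][[E[E[E[EB][E][B]][E][[EB][E][B]]][E][[E[EB][E][B]][E][[EB][E][B]]]][E][[E[E[EB][E][B]][E][[EB][E][B]]][E][[E[EB][E][B]][E][[EB][E][B]]]]]

Answer: [E[E[E[E[EB][E][B]][E][[EB][E][B]]][E][[E[EB][E][B]][E][[EB][E][B]]]][E][[E[E[EB][E][B]][E][[EB][E][B]]][E][[E[EB][E][B]][E][[EB][E][B]]]]][E][[E[E[E[EB][E][B]][E][[EB][E][B]]][E][[E[EB][E][B]][E][[EB][E][B]]]][E][[E[E[EB][E][B]][E][[EB][E][B]]][E][[E[EB][E][B]][E][[EB][E][B]]]]]


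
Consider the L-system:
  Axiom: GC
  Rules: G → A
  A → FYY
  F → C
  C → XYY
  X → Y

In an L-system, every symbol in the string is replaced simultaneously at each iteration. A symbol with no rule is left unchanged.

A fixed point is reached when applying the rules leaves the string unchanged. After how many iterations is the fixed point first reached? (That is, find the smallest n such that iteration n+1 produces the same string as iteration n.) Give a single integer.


Answer: 5

Derivation:
Step 0: GC
Step 1: AXYY
Step 2: FYYYYY
Step 3: CYYYYY
Step 4: XYYYYYYY
Step 5: YYYYYYYY
Step 6: YYYYYYYY  (unchanged — fixed point at step 5)


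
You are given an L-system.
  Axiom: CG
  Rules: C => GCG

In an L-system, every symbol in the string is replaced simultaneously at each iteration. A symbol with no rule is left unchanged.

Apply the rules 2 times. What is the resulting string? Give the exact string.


Step 0: CG
Step 1: GCGG
Step 2: GGCGGG

Answer: GGCGGG
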